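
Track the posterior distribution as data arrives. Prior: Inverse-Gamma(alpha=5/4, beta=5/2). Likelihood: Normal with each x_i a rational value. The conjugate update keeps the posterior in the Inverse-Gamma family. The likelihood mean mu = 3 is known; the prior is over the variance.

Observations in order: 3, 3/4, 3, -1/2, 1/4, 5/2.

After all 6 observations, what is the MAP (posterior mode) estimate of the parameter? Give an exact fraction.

obs 1: x=3 → posterior Inverse-Gamma(7/4, 5/2)
obs 2: x=3/4 → posterior Inverse-Gamma(9/4, 161/32)
obs 3: x=3 → posterior Inverse-Gamma(11/4, 161/32)
obs 4: x=-1/2 → posterior Inverse-Gamma(13/4, 357/32)
obs 5: x=1/4 → posterior Inverse-Gamma(15/4, 239/16)
obs 6: x=5/2 → posterior Inverse-Gamma(17/4, 241/16)

241/84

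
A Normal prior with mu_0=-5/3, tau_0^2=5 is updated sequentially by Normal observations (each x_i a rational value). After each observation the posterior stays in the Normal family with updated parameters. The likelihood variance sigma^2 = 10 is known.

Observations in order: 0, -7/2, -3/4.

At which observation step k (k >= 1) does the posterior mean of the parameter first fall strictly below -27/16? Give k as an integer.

k = 2

obs 1: x=0 → posterior Normal(-10/9, 10/3)
obs 2: x=-7/2 → posterior Normal(-41/24, 5/2)
obs 3: x=-3/4 → posterior Normal(-91/60, 2)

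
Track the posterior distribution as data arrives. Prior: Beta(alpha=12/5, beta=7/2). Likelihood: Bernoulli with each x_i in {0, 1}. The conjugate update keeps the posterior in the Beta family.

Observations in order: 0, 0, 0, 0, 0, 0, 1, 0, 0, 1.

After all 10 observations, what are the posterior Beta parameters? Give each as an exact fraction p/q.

alpha=22/5, beta=23/2

obs 1: x=0 → posterior Beta(12/5, 9/2)
obs 2: x=0 → posterior Beta(12/5, 11/2)
obs 3: x=0 → posterior Beta(12/5, 13/2)
obs 4: x=0 → posterior Beta(12/5, 15/2)
obs 5: x=0 → posterior Beta(12/5, 17/2)
obs 6: x=0 → posterior Beta(12/5, 19/2)
obs 7: x=1 → posterior Beta(17/5, 19/2)
obs 8: x=0 → posterior Beta(17/5, 21/2)
obs 9: x=0 → posterior Beta(17/5, 23/2)
obs 10: x=1 → posterior Beta(22/5, 23/2)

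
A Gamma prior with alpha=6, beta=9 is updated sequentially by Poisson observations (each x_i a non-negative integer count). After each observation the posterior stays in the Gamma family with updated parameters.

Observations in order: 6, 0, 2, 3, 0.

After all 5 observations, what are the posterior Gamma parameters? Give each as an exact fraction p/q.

obs 1: x=6 → posterior Gamma(12, 10)
obs 2: x=0 → posterior Gamma(12, 11)
obs 3: x=2 → posterior Gamma(14, 12)
obs 4: x=3 → posterior Gamma(17, 13)
obs 5: x=0 → posterior Gamma(17, 14)

alpha=17, beta=14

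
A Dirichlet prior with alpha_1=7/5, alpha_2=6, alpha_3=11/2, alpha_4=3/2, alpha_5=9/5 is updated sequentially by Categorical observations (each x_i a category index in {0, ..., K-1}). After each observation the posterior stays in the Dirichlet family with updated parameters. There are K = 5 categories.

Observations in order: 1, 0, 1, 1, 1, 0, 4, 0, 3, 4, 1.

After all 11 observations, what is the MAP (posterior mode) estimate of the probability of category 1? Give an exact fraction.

50/111

obs 1: x=1 → posterior Dirichlet(7/5, 7, 11/2, 3/2, 9/5)
obs 2: x=0 → posterior Dirichlet(12/5, 7, 11/2, 3/2, 9/5)
obs 3: x=1 → posterior Dirichlet(12/5, 8, 11/2, 3/2, 9/5)
obs 4: x=1 → posterior Dirichlet(12/5, 9, 11/2, 3/2, 9/5)
obs 5: x=1 → posterior Dirichlet(12/5, 10, 11/2, 3/2, 9/5)
obs 6: x=0 → posterior Dirichlet(17/5, 10, 11/2, 3/2, 9/5)
obs 7: x=4 → posterior Dirichlet(17/5, 10, 11/2, 3/2, 14/5)
obs 8: x=0 → posterior Dirichlet(22/5, 10, 11/2, 3/2, 14/5)
obs 9: x=3 → posterior Dirichlet(22/5, 10, 11/2, 5/2, 14/5)
obs 10: x=4 → posterior Dirichlet(22/5, 10, 11/2, 5/2, 19/5)
obs 11: x=1 → posterior Dirichlet(22/5, 11, 11/2, 5/2, 19/5)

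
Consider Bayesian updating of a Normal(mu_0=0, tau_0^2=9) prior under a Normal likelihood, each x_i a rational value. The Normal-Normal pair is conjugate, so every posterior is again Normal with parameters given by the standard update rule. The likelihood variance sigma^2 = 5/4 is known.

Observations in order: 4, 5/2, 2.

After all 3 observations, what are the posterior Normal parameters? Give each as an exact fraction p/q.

obs 1: x=4 → posterior Normal(144/41, 45/41)
obs 2: x=5/2 → posterior Normal(234/77, 45/77)
obs 3: x=2 → posterior Normal(306/113, 45/113)

mu_0=306/113, tau_0^2=45/113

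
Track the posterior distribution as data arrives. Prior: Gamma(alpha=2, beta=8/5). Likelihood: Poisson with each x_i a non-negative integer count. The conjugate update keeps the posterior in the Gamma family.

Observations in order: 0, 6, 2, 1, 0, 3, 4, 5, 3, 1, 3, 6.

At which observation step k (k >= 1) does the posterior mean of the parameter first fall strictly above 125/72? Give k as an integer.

obs 1: x=0 → posterior Gamma(2, 13/5)
obs 2: x=6 → posterior Gamma(8, 18/5)
obs 3: x=2 → posterior Gamma(10, 23/5)
obs 4: x=1 → posterior Gamma(11, 28/5)
obs 5: x=0 → posterior Gamma(11, 33/5)
obs 6: x=3 → posterior Gamma(14, 38/5)
obs 7: x=4 → posterior Gamma(18, 43/5)
obs 8: x=5 → posterior Gamma(23, 48/5)
obs 9: x=3 → posterior Gamma(26, 53/5)
obs 10: x=1 → posterior Gamma(27, 58/5)
obs 11: x=3 → posterior Gamma(30, 63/5)
obs 12: x=6 → posterior Gamma(36, 68/5)

k = 2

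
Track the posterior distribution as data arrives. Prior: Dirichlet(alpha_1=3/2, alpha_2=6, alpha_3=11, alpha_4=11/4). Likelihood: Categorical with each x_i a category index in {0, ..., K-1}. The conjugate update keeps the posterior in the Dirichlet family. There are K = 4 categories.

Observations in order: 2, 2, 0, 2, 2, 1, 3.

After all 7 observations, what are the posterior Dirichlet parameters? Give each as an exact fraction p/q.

obs 1: x=2 → posterior Dirichlet(3/2, 6, 12, 11/4)
obs 2: x=2 → posterior Dirichlet(3/2, 6, 13, 11/4)
obs 3: x=0 → posterior Dirichlet(5/2, 6, 13, 11/4)
obs 4: x=2 → posterior Dirichlet(5/2, 6, 14, 11/4)
obs 5: x=2 → posterior Dirichlet(5/2, 6, 15, 11/4)
obs 6: x=1 → posterior Dirichlet(5/2, 7, 15, 11/4)
obs 7: x=3 → posterior Dirichlet(5/2, 7, 15, 15/4)

alpha_1=5/2, alpha_2=7, alpha_3=15, alpha_4=15/4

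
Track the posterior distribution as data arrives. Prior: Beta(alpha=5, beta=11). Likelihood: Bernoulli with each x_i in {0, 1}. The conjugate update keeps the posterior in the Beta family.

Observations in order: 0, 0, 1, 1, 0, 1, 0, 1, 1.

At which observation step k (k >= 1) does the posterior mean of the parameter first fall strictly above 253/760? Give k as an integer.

obs 1: x=0 → posterior Beta(5, 12)
obs 2: x=0 → posterior Beta(5, 13)
obs 3: x=1 → posterior Beta(6, 13)
obs 4: x=1 → posterior Beta(7, 13)
obs 5: x=0 → posterior Beta(7, 14)
obs 6: x=1 → posterior Beta(8, 14)
obs 7: x=0 → posterior Beta(8, 15)
obs 8: x=1 → posterior Beta(9, 15)
obs 9: x=1 → posterior Beta(10, 15)

k = 4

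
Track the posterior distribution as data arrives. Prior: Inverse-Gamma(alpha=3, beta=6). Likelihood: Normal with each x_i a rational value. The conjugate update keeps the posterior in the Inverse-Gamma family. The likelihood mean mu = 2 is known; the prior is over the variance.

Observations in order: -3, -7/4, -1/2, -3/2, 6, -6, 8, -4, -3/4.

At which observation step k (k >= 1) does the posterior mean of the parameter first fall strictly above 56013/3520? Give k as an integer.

obs 1: x=-3 → posterior Inverse-Gamma(7/2, 37/2)
obs 2: x=-7/4 → posterior Inverse-Gamma(4, 817/32)
obs 3: x=-1/2 → posterior Inverse-Gamma(9/2, 917/32)
obs 4: x=-3/2 → posterior Inverse-Gamma(5, 1113/32)
obs 5: x=6 → posterior Inverse-Gamma(11/2, 1369/32)
obs 6: x=-6 → posterior Inverse-Gamma(6, 2393/32)
obs 7: x=8 → posterior Inverse-Gamma(13/2, 2969/32)
obs 8: x=-4 → posterior Inverse-Gamma(7, 3545/32)
obs 9: x=-3/4 → posterior Inverse-Gamma(15/2, 1833/16)

k = 7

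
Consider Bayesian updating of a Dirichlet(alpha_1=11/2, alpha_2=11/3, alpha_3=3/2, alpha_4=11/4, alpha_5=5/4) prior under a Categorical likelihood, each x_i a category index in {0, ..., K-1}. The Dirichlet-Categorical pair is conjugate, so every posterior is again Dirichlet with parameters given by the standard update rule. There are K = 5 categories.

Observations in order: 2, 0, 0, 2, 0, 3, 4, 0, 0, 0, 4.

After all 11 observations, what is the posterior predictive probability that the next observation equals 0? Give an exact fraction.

obs 1: x=2 → posterior Dirichlet(11/2, 11/3, 5/2, 11/4, 5/4)
obs 2: x=0 → posterior Dirichlet(13/2, 11/3, 5/2, 11/4, 5/4)
obs 3: x=0 → posterior Dirichlet(15/2, 11/3, 5/2, 11/4, 5/4)
obs 4: x=2 → posterior Dirichlet(15/2, 11/3, 7/2, 11/4, 5/4)
obs 5: x=0 → posterior Dirichlet(17/2, 11/3, 7/2, 11/4, 5/4)
obs 6: x=3 → posterior Dirichlet(17/2, 11/3, 7/2, 15/4, 5/4)
obs 7: x=4 → posterior Dirichlet(17/2, 11/3, 7/2, 15/4, 9/4)
obs 8: x=0 → posterior Dirichlet(19/2, 11/3, 7/2, 15/4, 9/4)
obs 9: x=0 → posterior Dirichlet(21/2, 11/3, 7/2, 15/4, 9/4)
obs 10: x=0 → posterior Dirichlet(23/2, 11/3, 7/2, 15/4, 9/4)
obs 11: x=4 → posterior Dirichlet(23/2, 11/3, 7/2, 15/4, 13/4)

69/154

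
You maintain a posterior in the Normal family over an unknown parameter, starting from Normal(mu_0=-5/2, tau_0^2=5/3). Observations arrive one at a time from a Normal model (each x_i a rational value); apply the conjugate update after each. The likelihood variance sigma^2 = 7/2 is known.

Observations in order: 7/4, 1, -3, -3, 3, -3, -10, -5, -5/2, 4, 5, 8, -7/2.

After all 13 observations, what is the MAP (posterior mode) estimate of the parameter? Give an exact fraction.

obs 1: x=7/4 → posterior Normal(-35/31, 35/31)
obs 2: x=1 → posterior Normal(-25/41, 35/41)
obs 3: x=-3 → posterior Normal(-55/51, 35/51)
obs 4: x=-3 → posterior Normal(-85/61, 35/61)
obs 5: x=3 → posterior Normal(-55/71, 35/71)
obs 6: x=-3 → posterior Normal(-85/81, 35/81)
obs 7: x=-10 → posterior Normal(-185/91, 5/13)
obs 8: x=-5 → posterior Normal(-235/101, 35/101)
obs 9: x=-5/2 → posterior Normal(-260/111, 35/111)
obs 10: x=4 → posterior Normal(-20/11, 35/121)
obs 11: x=5 → posterior Normal(-170/131, 35/131)
obs 12: x=8 → posterior Normal(-30/47, 35/141)
obs 13: x=-7/2 → posterior Normal(-125/151, 35/151)

-125/151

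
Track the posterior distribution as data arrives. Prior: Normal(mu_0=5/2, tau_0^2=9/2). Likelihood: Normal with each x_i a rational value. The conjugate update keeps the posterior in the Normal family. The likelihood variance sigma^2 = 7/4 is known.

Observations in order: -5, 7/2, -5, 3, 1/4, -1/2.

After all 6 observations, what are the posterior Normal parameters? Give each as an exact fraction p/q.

obs 1: x=-5 → posterior Normal(-29/10, 63/50)
obs 2: x=7/2 → posterior Normal(-19/86, 63/86)
obs 3: x=-5 → posterior Normal(-199/122, 63/122)
obs 4: x=3 → posterior Normal(-91/158, 63/158)
obs 5: x=1/4 → posterior Normal(-41/97, 63/194)
obs 6: x=-1/2 → posterior Normal(-10/23, 63/230)

mu_0=-10/23, tau_0^2=63/230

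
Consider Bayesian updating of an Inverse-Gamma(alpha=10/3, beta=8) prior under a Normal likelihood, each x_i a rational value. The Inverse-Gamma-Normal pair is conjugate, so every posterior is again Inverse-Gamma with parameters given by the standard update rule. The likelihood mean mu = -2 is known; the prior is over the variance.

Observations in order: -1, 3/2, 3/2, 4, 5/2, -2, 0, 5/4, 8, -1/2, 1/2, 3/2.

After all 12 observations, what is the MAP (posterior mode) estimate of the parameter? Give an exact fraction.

11187/992

obs 1: x=-1 → posterior Inverse-Gamma(23/6, 17/2)
obs 2: x=3/2 → posterior Inverse-Gamma(13/3, 117/8)
obs 3: x=3/2 → posterior Inverse-Gamma(29/6, 83/4)
obs 4: x=4 → posterior Inverse-Gamma(16/3, 155/4)
obs 5: x=5/2 → posterior Inverse-Gamma(35/6, 391/8)
obs 6: x=-2 → posterior Inverse-Gamma(19/3, 391/8)
obs 7: x=0 → posterior Inverse-Gamma(41/6, 407/8)
obs 8: x=5/4 → posterior Inverse-Gamma(22/3, 1797/32)
obs 9: x=8 → posterior Inverse-Gamma(47/6, 3397/32)
obs 10: x=-1/2 → posterior Inverse-Gamma(25/3, 3433/32)
obs 11: x=1/2 → posterior Inverse-Gamma(53/6, 3533/32)
obs 12: x=3/2 → posterior Inverse-Gamma(28/3, 3729/32)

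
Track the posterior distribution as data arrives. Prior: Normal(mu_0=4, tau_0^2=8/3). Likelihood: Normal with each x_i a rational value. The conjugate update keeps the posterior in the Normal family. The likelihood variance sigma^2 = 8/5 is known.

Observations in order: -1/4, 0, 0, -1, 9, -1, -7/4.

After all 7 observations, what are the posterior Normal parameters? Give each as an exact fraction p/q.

mu_0=37/38, tau_0^2=4/19

obs 1: x=-1/4 → posterior Normal(43/32, 1)
obs 2: x=0 → posterior Normal(43/52, 8/13)
obs 3: x=0 → posterior Normal(43/72, 4/9)
obs 4: x=-1 → posterior Normal(1/4, 8/23)
obs 5: x=9 → posterior Normal(29/16, 2/7)
obs 6: x=-1 → posterior Normal(61/44, 8/33)
obs 7: x=-7/4 → posterior Normal(37/38, 4/19)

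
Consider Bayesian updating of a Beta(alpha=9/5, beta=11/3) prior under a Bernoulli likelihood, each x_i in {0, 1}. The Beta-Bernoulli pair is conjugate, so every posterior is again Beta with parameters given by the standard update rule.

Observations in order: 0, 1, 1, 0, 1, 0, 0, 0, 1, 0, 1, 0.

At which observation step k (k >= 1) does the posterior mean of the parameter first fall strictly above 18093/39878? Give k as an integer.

k = 5

obs 1: x=0 → posterior Beta(9/5, 14/3)
obs 2: x=1 → posterior Beta(14/5, 14/3)
obs 3: x=1 → posterior Beta(19/5, 14/3)
obs 4: x=0 → posterior Beta(19/5, 17/3)
obs 5: x=1 → posterior Beta(24/5, 17/3)
obs 6: x=0 → posterior Beta(24/5, 20/3)
obs 7: x=0 → posterior Beta(24/5, 23/3)
obs 8: x=0 → posterior Beta(24/5, 26/3)
obs 9: x=1 → posterior Beta(29/5, 26/3)
obs 10: x=0 → posterior Beta(29/5, 29/3)
obs 11: x=1 → posterior Beta(34/5, 29/3)
obs 12: x=0 → posterior Beta(34/5, 32/3)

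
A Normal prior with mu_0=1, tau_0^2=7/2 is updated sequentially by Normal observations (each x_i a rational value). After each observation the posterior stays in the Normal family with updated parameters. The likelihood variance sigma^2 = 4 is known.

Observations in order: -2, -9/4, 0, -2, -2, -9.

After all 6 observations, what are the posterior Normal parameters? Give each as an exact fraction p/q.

mu_0=-451/200, tau_0^2=14/25

obs 1: x=-2 → posterior Normal(-2/5, 28/15)
obs 2: x=-9/4 → posterior Normal(-87/88, 14/11)
obs 3: x=0 → posterior Normal(-3/4, 28/29)
obs 4: x=-2 → posterior Normal(-143/144, 7/9)
obs 5: x=-2 → posterior Normal(-199/172, 28/43)
obs 6: x=-9 → posterior Normal(-451/200, 14/25)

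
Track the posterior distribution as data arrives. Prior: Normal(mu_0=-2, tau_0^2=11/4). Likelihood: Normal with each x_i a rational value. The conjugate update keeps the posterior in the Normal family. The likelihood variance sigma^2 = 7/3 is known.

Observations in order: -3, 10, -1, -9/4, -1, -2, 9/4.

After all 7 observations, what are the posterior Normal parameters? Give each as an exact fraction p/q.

obs 1: x=-3 → posterior Normal(-155/61, 77/61)
obs 2: x=10 → posterior Normal(175/94, 77/94)
obs 3: x=-1 → posterior Normal(142/127, 77/127)
obs 4: x=-9/4 → posterior Normal(271/640, 77/160)
obs 5: x=-1 → posterior Normal(139/772, 77/193)
obs 6: x=-2 → posterior Normal(-125/904, 77/226)
obs 7: x=9/4 → posterior Normal(43/259, 11/37)

mu_0=43/259, tau_0^2=11/37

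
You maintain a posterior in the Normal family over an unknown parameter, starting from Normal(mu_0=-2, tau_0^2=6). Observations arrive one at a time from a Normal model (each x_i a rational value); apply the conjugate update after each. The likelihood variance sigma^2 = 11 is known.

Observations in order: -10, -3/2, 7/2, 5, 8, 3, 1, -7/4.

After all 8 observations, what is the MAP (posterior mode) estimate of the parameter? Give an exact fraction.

43/118

obs 1: x=-10 → posterior Normal(-82/17, 66/17)
obs 2: x=-3/2 → posterior Normal(-91/23, 66/23)
obs 3: x=7/2 → posterior Normal(-70/29, 66/29)
obs 4: x=5 → posterior Normal(-8/7, 66/35)
obs 5: x=8 → posterior Normal(8/41, 66/41)
obs 6: x=3 → posterior Normal(26/47, 66/47)
obs 7: x=1 → posterior Normal(32/53, 66/53)
obs 8: x=-7/4 → posterior Normal(43/118, 66/59)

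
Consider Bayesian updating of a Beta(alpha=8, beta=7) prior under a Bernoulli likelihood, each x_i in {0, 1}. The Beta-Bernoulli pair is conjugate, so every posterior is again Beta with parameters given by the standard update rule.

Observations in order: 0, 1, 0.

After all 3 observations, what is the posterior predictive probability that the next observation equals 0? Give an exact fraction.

obs 1: x=0 → posterior Beta(8, 8)
obs 2: x=1 → posterior Beta(9, 8)
obs 3: x=0 → posterior Beta(9, 9)

1/2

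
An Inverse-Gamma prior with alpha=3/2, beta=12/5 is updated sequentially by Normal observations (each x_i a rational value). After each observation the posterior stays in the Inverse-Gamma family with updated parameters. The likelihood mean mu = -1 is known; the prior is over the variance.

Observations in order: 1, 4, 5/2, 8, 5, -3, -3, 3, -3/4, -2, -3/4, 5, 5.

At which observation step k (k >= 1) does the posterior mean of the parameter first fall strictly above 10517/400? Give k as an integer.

k = 5

obs 1: x=1 → posterior Inverse-Gamma(2, 22/5)
obs 2: x=4 → posterior Inverse-Gamma(5/2, 169/10)
obs 3: x=5/2 → posterior Inverse-Gamma(3, 921/40)
obs 4: x=8 → posterior Inverse-Gamma(7/2, 2541/40)
obs 5: x=5 → posterior Inverse-Gamma(4, 3261/40)
obs 6: x=-3 → posterior Inverse-Gamma(9/2, 3341/40)
obs 7: x=-3 → posterior Inverse-Gamma(5, 3421/40)
obs 8: x=3 → posterior Inverse-Gamma(11/2, 3741/40)
obs 9: x=-3/4 → posterior Inverse-Gamma(6, 14969/160)
obs 10: x=-2 → posterior Inverse-Gamma(13/2, 15049/160)
obs 11: x=-3/4 → posterior Inverse-Gamma(7, 7527/80)
obs 12: x=5 → posterior Inverse-Gamma(15/2, 8967/80)
obs 13: x=5 → posterior Inverse-Gamma(8, 10407/80)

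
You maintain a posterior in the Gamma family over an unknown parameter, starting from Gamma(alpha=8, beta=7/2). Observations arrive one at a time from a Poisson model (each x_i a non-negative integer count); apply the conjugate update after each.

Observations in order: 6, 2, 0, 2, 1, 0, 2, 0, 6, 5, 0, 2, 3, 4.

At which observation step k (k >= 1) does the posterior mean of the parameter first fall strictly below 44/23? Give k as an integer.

k = 8

obs 1: x=6 → posterior Gamma(14, 9/2)
obs 2: x=2 → posterior Gamma(16, 11/2)
obs 3: x=0 → posterior Gamma(16, 13/2)
obs 4: x=2 → posterior Gamma(18, 15/2)
obs 5: x=1 → posterior Gamma(19, 17/2)
obs 6: x=0 → posterior Gamma(19, 19/2)
obs 7: x=2 → posterior Gamma(21, 21/2)
obs 8: x=0 → posterior Gamma(21, 23/2)
obs 9: x=6 → posterior Gamma(27, 25/2)
obs 10: x=5 → posterior Gamma(32, 27/2)
obs 11: x=0 → posterior Gamma(32, 29/2)
obs 12: x=2 → posterior Gamma(34, 31/2)
obs 13: x=3 → posterior Gamma(37, 33/2)
obs 14: x=4 → posterior Gamma(41, 35/2)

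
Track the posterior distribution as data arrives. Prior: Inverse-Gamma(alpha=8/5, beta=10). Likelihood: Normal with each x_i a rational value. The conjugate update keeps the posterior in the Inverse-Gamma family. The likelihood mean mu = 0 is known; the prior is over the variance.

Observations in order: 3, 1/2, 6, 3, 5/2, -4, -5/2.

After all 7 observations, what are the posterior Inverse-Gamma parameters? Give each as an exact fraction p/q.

alpha=51/10, beta=411/8

obs 1: x=3 → posterior Inverse-Gamma(21/10, 29/2)
obs 2: x=1/2 → posterior Inverse-Gamma(13/5, 117/8)
obs 3: x=6 → posterior Inverse-Gamma(31/10, 261/8)
obs 4: x=3 → posterior Inverse-Gamma(18/5, 297/8)
obs 5: x=5/2 → posterior Inverse-Gamma(41/10, 161/4)
obs 6: x=-4 → posterior Inverse-Gamma(23/5, 193/4)
obs 7: x=-5/2 → posterior Inverse-Gamma(51/10, 411/8)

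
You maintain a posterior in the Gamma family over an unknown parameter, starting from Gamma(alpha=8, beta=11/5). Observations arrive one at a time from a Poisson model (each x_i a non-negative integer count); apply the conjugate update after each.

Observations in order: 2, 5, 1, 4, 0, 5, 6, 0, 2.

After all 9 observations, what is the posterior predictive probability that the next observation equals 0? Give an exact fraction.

obs 1: x=2 → posterior Gamma(10, 16/5)
obs 2: x=5 → posterior Gamma(15, 21/5)
obs 3: x=1 → posterior Gamma(16, 26/5)
obs 4: x=4 → posterior Gamma(20, 31/5)
obs 5: x=0 → posterior Gamma(20, 36/5)
obs 6: x=5 → posterior Gamma(25, 41/5)
obs 7: x=6 → posterior Gamma(31, 46/5)
obs 8: x=0 → posterior Gamma(31, 51/5)
obs 9: x=2 → posterior Gamma(33, 56/5)

4900099414573906972556351763797573147249326999710010966016/82391907081252241482446054994858845541258598700475465198781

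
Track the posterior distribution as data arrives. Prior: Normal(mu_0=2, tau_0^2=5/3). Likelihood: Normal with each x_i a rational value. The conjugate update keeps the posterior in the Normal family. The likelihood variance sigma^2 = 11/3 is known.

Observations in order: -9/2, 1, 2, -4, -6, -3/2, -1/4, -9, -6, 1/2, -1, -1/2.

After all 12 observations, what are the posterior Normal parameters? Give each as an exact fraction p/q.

obs 1: x=-9/2 → posterior Normal(-1/32, 55/48)
obs 2: x=1 → posterior Normal(3/14, 55/63)
obs 3: x=2 → posterior Normal(29/52, 55/78)
obs 4: x=-4 → posterior Normal(-11/62, 55/93)
obs 5: x=-6 → posterior Normal(-71/72, 55/108)
obs 6: x=-3/2 → posterior Normal(-43/41, 55/123)
obs 7: x=-1/4 → posterior Normal(-177/184, 55/138)
obs 8: x=-9 → posterior Normal(-7/4, 55/153)
obs 9: x=-6 → posterior Normal(-477/224, 55/168)
obs 10: x=1/2 → posterior Normal(-467/244, 55/183)
obs 11: x=-1 → posterior Normal(-487/264, 5/18)
obs 12: x=-1/2 → posterior Normal(-7/4, 55/213)

mu_0=-7/4, tau_0^2=55/213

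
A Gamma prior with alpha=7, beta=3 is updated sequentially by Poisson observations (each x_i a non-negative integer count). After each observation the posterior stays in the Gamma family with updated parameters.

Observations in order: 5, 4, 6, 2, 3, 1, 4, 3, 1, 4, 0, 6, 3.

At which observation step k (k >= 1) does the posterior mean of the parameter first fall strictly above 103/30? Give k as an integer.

obs 1: x=5 → posterior Gamma(12, 4)
obs 2: x=4 → posterior Gamma(16, 5)
obs 3: x=6 → posterior Gamma(22, 6)
obs 4: x=2 → posterior Gamma(24, 7)
obs 5: x=3 → posterior Gamma(27, 8)
obs 6: x=1 → posterior Gamma(28, 9)
obs 7: x=4 → posterior Gamma(32, 10)
obs 8: x=3 → posterior Gamma(35, 11)
obs 9: x=1 → posterior Gamma(36, 12)
obs 10: x=4 → posterior Gamma(40, 13)
obs 11: x=0 → posterior Gamma(40, 14)
obs 12: x=6 → posterior Gamma(46, 15)
obs 13: x=3 → posterior Gamma(49, 16)

k = 3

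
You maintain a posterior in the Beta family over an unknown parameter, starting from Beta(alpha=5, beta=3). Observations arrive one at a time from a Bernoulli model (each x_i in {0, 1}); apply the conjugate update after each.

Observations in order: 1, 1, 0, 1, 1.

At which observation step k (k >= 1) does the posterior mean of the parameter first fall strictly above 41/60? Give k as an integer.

obs 1: x=1 → posterior Beta(6, 3)
obs 2: x=1 → posterior Beta(7, 3)
obs 3: x=0 → posterior Beta(7, 4)
obs 4: x=1 → posterior Beta(8, 4)
obs 5: x=1 → posterior Beta(9, 4)

k = 2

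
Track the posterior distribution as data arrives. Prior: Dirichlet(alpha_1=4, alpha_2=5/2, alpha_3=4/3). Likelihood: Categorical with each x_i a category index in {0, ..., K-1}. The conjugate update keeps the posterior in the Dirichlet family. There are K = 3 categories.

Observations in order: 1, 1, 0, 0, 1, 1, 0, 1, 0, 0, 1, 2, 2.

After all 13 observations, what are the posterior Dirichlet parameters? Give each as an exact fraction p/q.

obs 1: x=1 → posterior Dirichlet(4, 7/2, 4/3)
obs 2: x=1 → posterior Dirichlet(4, 9/2, 4/3)
obs 3: x=0 → posterior Dirichlet(5, 9/2, 4/3)
obs 4: x=0 → posterior Dirichlet(6, 9/2, 4/3)
obs 5: x=1 → posterior Dirichlet(6, 11/2, 4/3)
obs 6: x=1 → posterior Dirichlet(6, 13/2, 4/3)
obs 7: x=0 → posterior Dirichlet(7, 13/2, 4/3)
obs 8: x=1 → posterior Dirichlet(7, 15/2, 4/3)
obs 9: x=0 → posterior Dirichlet(8, 15/2, 4/3)
obs 10: x=0 → posterior Dirichlet(9, 15/2, 4/3)
obs 11: x=1 → posterior Dirichlet(9, 17/2, 4/3)
obs 12: x=2 → posterior Dirichlet(9, 17/2, 7/3)
obs 13: x=2 → posterior Dirichlet(9, 17/2, 10/3)

alpha_1=9, alpha_2=17/2, alpha_3=10/3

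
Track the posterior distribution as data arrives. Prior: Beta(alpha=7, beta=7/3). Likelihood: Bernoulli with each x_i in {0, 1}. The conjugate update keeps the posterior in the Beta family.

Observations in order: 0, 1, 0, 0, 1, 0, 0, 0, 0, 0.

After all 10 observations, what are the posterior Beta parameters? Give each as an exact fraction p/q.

alpha=9, beta=31/3

obs 1: x=0 → posterior Beta(7, 10/3)
obs 2: x=1 → posterior Beta(8, 10/3)
obs 3: x=0 → posterior Beta(8, 13/3)
obs 4: x=0 → posterior Beta(8, 16/3)
obs 5: x=1 → posterior Beta(9, 16/3)
obs 6: x=0 → posterior Beta(9, 19/3)
obs 7: x=0 → posterior Beta(9, 22/3)
obs 8: x=0 → posterior Beta(9, 25/3)
obs 9: x=0 → posterior Beta(9, 28/3)
obs 10: x=0 → posterior Beta(9, 31/3)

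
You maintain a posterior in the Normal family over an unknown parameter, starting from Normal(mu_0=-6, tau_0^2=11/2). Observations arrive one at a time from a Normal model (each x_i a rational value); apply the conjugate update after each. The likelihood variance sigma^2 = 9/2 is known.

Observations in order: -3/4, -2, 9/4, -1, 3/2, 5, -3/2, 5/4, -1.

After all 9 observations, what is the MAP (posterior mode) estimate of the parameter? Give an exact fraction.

obs 1: x=-3/4 → posterior Normal(-249/80, 99/40)
obs 2: x=-2 → posterior Normal(-337/124, 99/62)
obs 3: x=9/4 → posterior Normal(-17/12, 33/28)
obs 4: x=-1 → posterior Normal(-141/106, 99/106)
obs 5: x=3/2 → posterior Normal(-27/32, 99/128)
obs 6: x=5 → posterior Normal(1/75, 33/50)
obs 7: x=-3/2 → posterior Normal(-31/172, 99/172)
obs 8: x=5/4 → posterior Normal(-7/388, 99/194)
obs 9: x=-1 → posterior Normal(-17/144, 11/24)

-17/144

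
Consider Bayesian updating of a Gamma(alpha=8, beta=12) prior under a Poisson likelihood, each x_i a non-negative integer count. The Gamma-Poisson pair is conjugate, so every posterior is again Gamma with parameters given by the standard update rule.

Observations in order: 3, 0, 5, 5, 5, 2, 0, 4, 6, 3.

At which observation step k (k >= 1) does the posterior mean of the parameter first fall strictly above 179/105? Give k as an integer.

k = 9

obs 1: x=3 → posterior Gamma(11, 13)
obs 2: x=0 → posterior Gamma(11, 14)
obs 3: x=5 → posterior Gamma(16, 15)
obs 4: x=5 → posterior Gamma(21, 16)
obs 5: x=5 → posterior Gamma(26, 17)
obs 6: x=2 → posterior Gamma(28, 18)
obs 7: x=0 → posterior Gamma(28, 19)
obs 8: x=4 → posterior Gamma(32, 20)
obs 9: x=6 → posterior Gamma(38, 21)
obs 10: x=3 → posterior Gamma(41, 22)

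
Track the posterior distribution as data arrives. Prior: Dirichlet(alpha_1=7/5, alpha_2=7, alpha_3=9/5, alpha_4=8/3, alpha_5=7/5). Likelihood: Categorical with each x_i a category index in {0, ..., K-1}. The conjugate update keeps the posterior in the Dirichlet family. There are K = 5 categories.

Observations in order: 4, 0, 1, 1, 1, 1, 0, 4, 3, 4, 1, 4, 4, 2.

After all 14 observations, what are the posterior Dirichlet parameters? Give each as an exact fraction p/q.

obs 1: x=4 → posterior Dirichlet(7/5, 7, 9/5, 8/3, 12/5)
obs 2: x=0 → posterior Dirichlet(12/5, 7, 9/5, 8/3, 12/5)
obs 3: x=1 → posterior Dirichlet(12/5, 8, 9/5, 8/3, 12/5)
obs 4: x=1 → posterior Dirichlet(12/5, 9, 9/5, 8/3, 12/5)
obs 5: x=1 → posterior Dirichlet(12/5, 10, 9/5, 8/3, 12/5)
obs 6: x=1 → posterior Dirichlet(12/5, 11, 9/5, 8/3, 12/5)
obs 7: x=0 → posterior Dirichlet(17/5, 11, 9/5, 8/3, 12/5)
obs 8: x=4 → posterior Dirichlet(17/5, 11, 9/5, 8/3, 17/5)
obs 9: x=3 → posterior Dirichlet(17/5, 11, 9/5, 11/3, 17/5)
obs 10: x=4 → posterior Dirichlet(17/5, 11, 9/5, 11/3, 22/5)
obs 11: x=1 → posterior Dirichlet(17/5, 12, 9/5, 11/3, 22/5)
obs 12: x=4 → posterior Dirichlet(17/5, 12, 9/5, 11/3, 27/5)
obs 13: x=4 → posterior Dirichlet(17/5, 12, 9/5, 11/3, 32/5)
obs 14: x=2 → posterior Dirichlet(17/5, 12, 14/5, 11/3, 32/5)

alpha_1=17/5, alpha_2=12, alpha_3=14/5, alpha_4=11/3, alpha_5=32/5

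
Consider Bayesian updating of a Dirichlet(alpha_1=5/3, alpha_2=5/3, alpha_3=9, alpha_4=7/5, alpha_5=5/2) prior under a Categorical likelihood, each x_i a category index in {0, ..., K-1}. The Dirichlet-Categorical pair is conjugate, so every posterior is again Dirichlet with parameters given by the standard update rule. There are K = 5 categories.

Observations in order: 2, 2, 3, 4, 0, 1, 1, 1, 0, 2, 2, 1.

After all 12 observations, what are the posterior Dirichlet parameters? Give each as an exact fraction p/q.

alpha_1=11/3, alpha_2=17/3, alpha_3=13, alpha_4=12/5, alpha_5=7/2

obs 1: x=2 → posterior Dirichlet(5/3, 5/3, 10, 7/5, 5/2)
obs 2: x=2 → posterior Dirichlet(5/3, 5/3, 11, 7/5, 5/2)
obs 3: x=3 → posterior Dirichlet(5/3, 5/3, 11, 12/5, 5/2)
obs 4: x=4 → posterior Dirichlet(5/3, 5/3, 11, 12/5, 7/2)
obs 5: x=0 → posterior Dirichlet(8/3, 5/3, 11, 12/5, 7/2)
obs 6: x=1 → posterior Dirichlet(8/3, 8/3, 11, 12/5, 7/2)
obs 7: x=1 → posterior Dirichlet(8/3, 11/3, 11, 12/5, 7/2)
obs 8: x=1 → posterior Dirichlet(8/3, 14/3, 11, 12/5, 7/2)
obs 9: x=0 → posterior Dirichlet(11/3, 14/3, 11, 12/5, 7/2)
obs 10: x=2 → posterior Dirichlet(11/3, 14/3, 12, 12/5, 7/2)
obs 11: x=2 → posterior Dirichlet(11/3, 14/3, 13, 12/5, 7/2)
obs 12: x=1 → posterior Dirichlet(11/3, 17/3, 13, 12/5, 7/2)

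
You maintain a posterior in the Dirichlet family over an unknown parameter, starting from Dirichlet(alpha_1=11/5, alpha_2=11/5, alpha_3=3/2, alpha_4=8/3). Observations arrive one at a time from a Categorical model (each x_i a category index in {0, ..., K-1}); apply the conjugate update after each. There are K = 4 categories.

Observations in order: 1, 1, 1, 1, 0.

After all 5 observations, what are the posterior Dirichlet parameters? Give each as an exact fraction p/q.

obs 1: x=1 → posterior Dirichlet(11/5, 16/5, 3/2, 8/3)
obs 2: x=1 → posterior Dirichlet(11/5, 21/5, 3/2, 8/3)
obs 3: x=1 → posterior Dirichlet(11/5, 26/5, 3/2, 8/3)
obs 4: x=1 → posterior Dirichlet(11/5, 31/5, 3/2, 8/3)
obs 5: x=0 → posterior Dirichlet(16/5, 31/5, 3/2, 8/3)

alpha_1=16/5, alpha_2=31/5, alpha_3=3/2, alpha_4=8/3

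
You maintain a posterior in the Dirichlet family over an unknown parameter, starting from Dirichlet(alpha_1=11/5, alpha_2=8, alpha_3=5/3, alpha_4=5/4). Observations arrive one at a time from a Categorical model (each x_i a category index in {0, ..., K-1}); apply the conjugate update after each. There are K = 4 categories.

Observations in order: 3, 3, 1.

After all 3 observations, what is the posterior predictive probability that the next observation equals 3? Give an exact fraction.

195/967

obs 1: x=3 → posterior Dirichlet(11/5, 8, 5/3, 9/4)
obs 2: x=3 → posterior Dirichlet(11/5, 8, 5/3, 13/4)
obs 3: x=1 → posterior Dirichlet(11/5, 9, 5/3, 13/4)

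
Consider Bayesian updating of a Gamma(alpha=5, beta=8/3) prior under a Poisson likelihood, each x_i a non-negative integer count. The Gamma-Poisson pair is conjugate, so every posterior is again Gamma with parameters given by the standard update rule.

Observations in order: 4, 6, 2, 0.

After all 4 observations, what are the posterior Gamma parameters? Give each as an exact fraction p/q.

alpha=17, beta=20/3

obs 1: x=4 → posterior Gamma(9, 11/3)
obs 2: x=6 → posterior Gamma(15, 14/3)
obs 3: x=2 → posterior Gamma(17, 17/3)
obs 4: x=0 → posterior Gamma(17, 20/3)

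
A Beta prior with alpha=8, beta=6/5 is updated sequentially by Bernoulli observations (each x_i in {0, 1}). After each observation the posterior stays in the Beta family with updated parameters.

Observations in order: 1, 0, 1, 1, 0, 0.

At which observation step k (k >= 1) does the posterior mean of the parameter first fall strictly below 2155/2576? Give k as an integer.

obs 1: x=1 → posterior Beta(9, 6/5)
obs 2: x=0 → posterior Beta(9, 11/5)
obs 3: x=1 → posterior Beta(10, 11/5)
obs 4: x=1 → posterior Beta(11, 11/5)
obs 5: x=0 → posterior Beta(11, 16/5)
obs 6: x=0 → posterior Beta(11, 21/5)

k = 2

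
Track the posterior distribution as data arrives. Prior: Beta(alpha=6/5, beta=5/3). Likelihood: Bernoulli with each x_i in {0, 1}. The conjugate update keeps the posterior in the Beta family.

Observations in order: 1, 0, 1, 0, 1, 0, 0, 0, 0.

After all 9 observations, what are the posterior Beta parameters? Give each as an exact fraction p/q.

obs 1: x=1 → posterior Beta(11/5, 5/3)
obs 2: x=0 → posterior Beta(11/5, 8/3)
obs 3: x=1 → posterior Beta(16/5, 8/3)
obs 4: x=0 → posterior Beta(16/5, 11/3)
obs 5: x=1 → posterior Beta(21/5, 11/3)
obs 6: x=0 → posterior Beta(21/5, 14/3)
obs 7: x=0 → posterior Beta(21/5, 17/3)
obs 8: x=0 → posterior Beta(21/5, 20/3)
obs 9: x=0 → posterior Beta(21/5, 23/3)

alpha=21/5, beta=23/3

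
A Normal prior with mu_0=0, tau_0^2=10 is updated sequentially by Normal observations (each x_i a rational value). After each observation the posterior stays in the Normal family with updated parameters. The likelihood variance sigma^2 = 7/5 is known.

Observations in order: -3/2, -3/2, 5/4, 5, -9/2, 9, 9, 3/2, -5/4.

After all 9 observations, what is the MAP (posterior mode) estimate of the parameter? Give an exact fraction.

obs 1: x=-3/2 → posterior Normal(-25/19, 70/57)
obs 2: x=-3/2 → posterior Normal(-150/107, 70/107)
obs 3: x=5/4 → posterior Normal(-175/314, 70/157)
obs 4: x=5 → posterior Normal(325/414, 70/207)
obs 5: x=-9/2 → posterior Normal(-125/514, 70/257)
obs 6: x=9 → posterior Normal(775/614, 70/307)
obs 7: x=9 → posterior Normal(1675/714, 10/51)
obs 8: x=3/2 → posterior Normal(1825/814, 70/407)
obs 9: x=-5/4 → posterior Normal(850/457, 70/457)

850/457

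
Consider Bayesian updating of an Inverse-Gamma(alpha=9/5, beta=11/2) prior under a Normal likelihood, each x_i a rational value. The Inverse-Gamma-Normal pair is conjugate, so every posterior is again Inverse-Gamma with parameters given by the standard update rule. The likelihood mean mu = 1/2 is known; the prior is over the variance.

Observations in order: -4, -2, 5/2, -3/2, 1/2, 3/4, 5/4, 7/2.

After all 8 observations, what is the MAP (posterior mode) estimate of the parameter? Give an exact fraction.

2205/544

obs 1: x=-4 → posterior Inverse-Gamma(23/10, 125/8)
obs 2: x=-2 → posterior Inverse-Gamma(14/5, 75/4)
obs 3: x=5/2 → posterior Inverse-Gamma(33/10, 83/4)
obs 4: x=-3/2 → posterior Inverse-Gamma(19/5, 91/4)
obs 5: x=1/2 → posterior Inverse-Gamma(43/10, 91/4)
obs 6: x=3/4 → posterior Inverse-Gamma(24/5, 729/32)
obs 7: x=5/4 → posterior Inverse-Gamma(53/10, 369/16)
obs 8: x=7/2 → posterior Inverse-Gamma(29/5, 441/16)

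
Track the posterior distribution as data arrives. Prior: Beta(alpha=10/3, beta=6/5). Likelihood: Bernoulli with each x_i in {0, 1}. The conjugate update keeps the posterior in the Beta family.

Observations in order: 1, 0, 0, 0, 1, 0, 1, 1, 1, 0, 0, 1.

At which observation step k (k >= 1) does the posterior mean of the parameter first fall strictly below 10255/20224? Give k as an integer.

k = 6

obs 1: x=1 → posterior Beta(13/3, 6/5)
obs 2: x=0 → posterior Beta(13/3, 11/5)
obs 3: x=0 → posterior Beta(13/3, 16/5)
obs 4: x=0 → posterior Beta(13/3, 21/5)
obs 5: x=1 → posterior Beta(16/3, 21/5)
obs 6: x=0 → posterior Beta(16/3, 26/5)
obs 7: x=1 → posterior Beta(19/3, 26/5)
obs 8: x=1 → posterior Beta(22/3, 26/5)
obs 9: x=1 → posterior Beta(25/3, 26/5)
obs 10: x=0 → posterior Beta(25/3, 31/5)
obs 11: x=0 → posterior Beta(25/3, 36/5)
obs 12: x=1 → posterior Beta(28/3, 36/5)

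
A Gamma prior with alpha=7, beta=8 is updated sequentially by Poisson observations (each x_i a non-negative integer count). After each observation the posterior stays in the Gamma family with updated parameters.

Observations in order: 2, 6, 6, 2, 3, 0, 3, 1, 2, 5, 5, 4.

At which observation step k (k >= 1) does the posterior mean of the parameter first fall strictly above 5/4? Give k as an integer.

obs 1: x=2 → posterior Gamma(9, 9)
obs 2: x=6 → posterior Gamma(15, 10)
obs 3: x=6 → posterior Gamma(21, 11)
obs 4: x=2 → posterior Gamma(23, 12)
obs 5: x=3 → posterior Gamma(26, 13)
obs 6: x=0 → posterior Gamma(26, 14)
obs 7: x=3 → posterior Gamma(29, 15)
obs 8: x=1 → posterior Gamma(30, 16)
obs 9: x=2 → posterior Gamma(32, 17)
obs 10: x=5 → posterior Gamma(37, 18)
obs 11: x=5 → posterior Gamma(42, 19)
obs 12: x=4 → posterior Gamma(46, 20)

k = 2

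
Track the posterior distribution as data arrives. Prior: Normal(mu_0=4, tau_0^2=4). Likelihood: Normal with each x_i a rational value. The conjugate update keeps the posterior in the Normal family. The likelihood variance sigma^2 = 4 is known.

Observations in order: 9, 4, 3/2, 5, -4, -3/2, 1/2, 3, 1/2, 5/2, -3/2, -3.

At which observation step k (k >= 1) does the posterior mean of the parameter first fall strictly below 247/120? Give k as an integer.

obs 1: x=9 → posterior Normal(13/2, 2)
obs 2: x=4 → posterior Normal(17/3, 4/3)
obs 3: x=3/2 → posterior Normal(37/8, 1)
obs 4: x=5 → posterior Normal(47/10, 4/5)
obs 5: x=-4 → posterior Normal(13/4, 2/3)
obs 6: x=-3/2 → posterior Normal(18/7, 4/7)
obs 7: x=1/2 → posterior Normal(37/16, 1/2)
obs 8: x=3 → posterior Normal(43/18, 4/9)
obs 9: x=1/2 → posterior Normal(11/5, 2/5)
obs 10: x=5/2 → posterior Normal(49/22, 4/11)
obs 11: x=-3/2 → posterior Normal(23/12, 1/3)
obs 12: x=-3 → posterior Normal(20/13, 4/13)

k = 11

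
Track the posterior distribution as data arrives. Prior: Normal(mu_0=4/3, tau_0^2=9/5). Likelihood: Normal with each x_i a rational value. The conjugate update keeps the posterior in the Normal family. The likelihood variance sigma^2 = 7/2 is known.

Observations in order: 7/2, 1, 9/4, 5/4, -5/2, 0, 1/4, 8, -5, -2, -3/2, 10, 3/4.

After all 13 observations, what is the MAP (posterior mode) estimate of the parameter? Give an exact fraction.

1004/807

obs 1: x=7/2 → posterior Normal(329/159, 63/53)
obs 2: x=1 → posterior Normal(383/213, 63/71)
obs 3: x=9/4 → posterior Normal(1009/534, 63/89)
obs 4: x=5/4 → posterior Normal(572/321, 63/107)
obs 5: x=-5/2 → posterior Normal(437/375, 63/125)
obs 6: x=0 → posterior Normal(437/429, 63/143)
obs 7: x=1/4 → posterior Normal(901/966, 9/23)
obs 8: x=8 → posterior Normal(1765/1074, 63/179)
obs 9: x=-5 → posterior Normal(1225/1182, 63/197)
obs 10: x=-2 → posterior Normal(1009/1290, 63/215)
obs 11: x=-3/2 → posterior Normal(847/1398, 63/233)
obs 12: x=10 → posterior Normal(1927/1506, 63/251)
obs 13: x=3/4 → posterior Normal(1004/807, 63/269)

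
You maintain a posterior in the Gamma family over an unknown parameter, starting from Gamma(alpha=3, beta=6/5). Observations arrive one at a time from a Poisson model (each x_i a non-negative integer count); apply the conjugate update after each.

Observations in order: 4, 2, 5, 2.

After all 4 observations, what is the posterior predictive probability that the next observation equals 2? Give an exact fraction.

obs 1: x=4 → posterior Gamma(7, 11/5)
obs 2: x=2 → posterior Gamma(9, 16/5)
obs 3: x=5 → posterior Gamma(14, 21/5)
obs 4: x=2 → posterior Gamma(16, 26/5)

148269725858058171803238400/699053619999045038539170241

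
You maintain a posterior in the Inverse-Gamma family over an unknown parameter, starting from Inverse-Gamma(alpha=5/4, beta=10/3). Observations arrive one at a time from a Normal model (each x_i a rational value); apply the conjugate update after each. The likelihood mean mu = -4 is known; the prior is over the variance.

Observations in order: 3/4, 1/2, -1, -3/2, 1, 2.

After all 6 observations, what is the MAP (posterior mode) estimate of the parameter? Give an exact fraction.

6035/504

obs 1: x=3/4 → posterior Inverse-Gamma(7/4, 1403/96)
obs 2: x=1/2 → posterior Inverse-Gamma(9/4, 2375/96)
obs 3: x=-1 → posterior Inverse-Gamma(11/4, 2807/96)
obs 4: x=-3/2 → posterior Inverse-Gamma(13/4, 3107/96)
obs 5: x=1 → posterior Inverse-Gamma(15/4, 4307/96)
obs 6: x=2 → posterior Inverse-Gamma(17/4, 6035/96)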